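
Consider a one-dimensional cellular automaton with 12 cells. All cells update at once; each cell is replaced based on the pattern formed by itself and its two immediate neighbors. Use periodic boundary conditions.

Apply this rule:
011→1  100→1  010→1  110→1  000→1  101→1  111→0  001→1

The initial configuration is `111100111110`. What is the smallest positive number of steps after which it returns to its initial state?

2

100111100011
111100111110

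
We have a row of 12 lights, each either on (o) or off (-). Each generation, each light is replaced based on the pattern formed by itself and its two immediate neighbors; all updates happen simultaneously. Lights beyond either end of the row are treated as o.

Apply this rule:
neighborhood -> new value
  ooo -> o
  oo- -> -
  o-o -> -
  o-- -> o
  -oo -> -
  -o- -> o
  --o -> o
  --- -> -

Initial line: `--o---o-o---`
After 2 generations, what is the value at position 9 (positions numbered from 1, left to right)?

-

oooo-oo-oo-o
ooo---------
position 9 holds -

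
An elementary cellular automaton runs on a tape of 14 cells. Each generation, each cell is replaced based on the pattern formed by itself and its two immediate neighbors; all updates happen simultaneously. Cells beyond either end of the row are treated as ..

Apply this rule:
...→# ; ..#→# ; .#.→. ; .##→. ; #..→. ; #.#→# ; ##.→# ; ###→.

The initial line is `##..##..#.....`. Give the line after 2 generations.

#.#.#.#..#...#

generation 1: .#.#.#.#..####
generation 2: #.#.#.#..#...#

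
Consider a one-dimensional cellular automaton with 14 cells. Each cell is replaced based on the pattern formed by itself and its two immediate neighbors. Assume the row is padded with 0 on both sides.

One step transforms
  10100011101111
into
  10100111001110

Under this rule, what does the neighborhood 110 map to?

0

At position 8 the neighborhood is 110; the next row has 0 there.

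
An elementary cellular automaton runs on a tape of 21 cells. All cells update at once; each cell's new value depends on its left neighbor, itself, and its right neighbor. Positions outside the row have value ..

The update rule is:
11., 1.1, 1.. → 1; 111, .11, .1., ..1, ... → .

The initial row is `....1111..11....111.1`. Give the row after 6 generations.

............11..11...

.......11..11.....11.
........11..11.....11
.........11..11.....1
..........11..11.....
...........11..11....
............11..11...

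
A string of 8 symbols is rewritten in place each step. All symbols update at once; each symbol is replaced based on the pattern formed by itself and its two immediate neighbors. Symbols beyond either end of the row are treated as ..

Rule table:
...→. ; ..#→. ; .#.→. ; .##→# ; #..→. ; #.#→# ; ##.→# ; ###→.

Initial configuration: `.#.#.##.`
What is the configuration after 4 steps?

..#.###.
...##.#.
...###..
...#.#..

...#.#..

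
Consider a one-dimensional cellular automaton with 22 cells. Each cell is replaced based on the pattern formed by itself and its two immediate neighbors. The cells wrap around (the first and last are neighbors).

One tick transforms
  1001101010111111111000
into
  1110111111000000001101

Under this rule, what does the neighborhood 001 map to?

At position 2 the neighborhood is 001; the next row has 1 there.

1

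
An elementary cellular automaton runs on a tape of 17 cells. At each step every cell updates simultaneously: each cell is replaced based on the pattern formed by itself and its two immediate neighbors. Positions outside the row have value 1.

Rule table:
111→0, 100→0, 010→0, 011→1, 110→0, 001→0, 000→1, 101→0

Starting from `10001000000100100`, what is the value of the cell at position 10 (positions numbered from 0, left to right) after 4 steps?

00100011110000000
00001010000111110
01100000110100000
01001110100001110
position 10 holds 0

0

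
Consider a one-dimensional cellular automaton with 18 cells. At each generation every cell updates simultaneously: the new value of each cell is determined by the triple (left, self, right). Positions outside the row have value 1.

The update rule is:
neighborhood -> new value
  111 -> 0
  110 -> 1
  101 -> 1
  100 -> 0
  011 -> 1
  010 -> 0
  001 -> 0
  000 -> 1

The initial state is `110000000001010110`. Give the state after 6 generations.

101011110010000100

010111111100101111
101100000100011000
111101110001011010
000111010100111101
010101101000100111
101011110010000100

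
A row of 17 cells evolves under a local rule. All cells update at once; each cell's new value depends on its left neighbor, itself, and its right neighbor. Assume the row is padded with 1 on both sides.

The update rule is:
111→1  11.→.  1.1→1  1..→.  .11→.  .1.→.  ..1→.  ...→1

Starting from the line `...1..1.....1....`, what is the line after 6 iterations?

..1......11.....1

.1......111...11.
1..1111..1..1...1
....11........1..
.11....111111....
1...11..1111..11.
..1......11.....1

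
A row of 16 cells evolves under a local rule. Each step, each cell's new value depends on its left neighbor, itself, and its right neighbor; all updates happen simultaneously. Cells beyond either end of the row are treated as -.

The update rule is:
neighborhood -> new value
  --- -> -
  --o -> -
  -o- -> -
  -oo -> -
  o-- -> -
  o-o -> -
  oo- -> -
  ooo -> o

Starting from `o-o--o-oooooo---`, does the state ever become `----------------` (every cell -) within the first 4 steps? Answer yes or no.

yes

--------oooo----
---------oo-----
----------------
all cells are - at step 3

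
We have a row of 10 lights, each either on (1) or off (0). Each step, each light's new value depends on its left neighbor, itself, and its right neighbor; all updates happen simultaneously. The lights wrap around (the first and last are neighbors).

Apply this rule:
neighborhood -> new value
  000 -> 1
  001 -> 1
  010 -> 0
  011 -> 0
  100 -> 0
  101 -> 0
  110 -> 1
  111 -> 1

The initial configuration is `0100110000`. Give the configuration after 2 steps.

1001010111
1010000011

1010000011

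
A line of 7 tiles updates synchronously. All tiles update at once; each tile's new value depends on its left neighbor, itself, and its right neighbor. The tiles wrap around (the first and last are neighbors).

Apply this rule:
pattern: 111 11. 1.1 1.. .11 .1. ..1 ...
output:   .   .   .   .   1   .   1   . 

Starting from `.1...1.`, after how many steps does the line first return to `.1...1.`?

step 1: 1...1..
step 2: ...1..1
step 3: ..1..1.
step 4: .1..1..
step 5: 1..1...
step 6: ..1...1
step 7: .1...1.

7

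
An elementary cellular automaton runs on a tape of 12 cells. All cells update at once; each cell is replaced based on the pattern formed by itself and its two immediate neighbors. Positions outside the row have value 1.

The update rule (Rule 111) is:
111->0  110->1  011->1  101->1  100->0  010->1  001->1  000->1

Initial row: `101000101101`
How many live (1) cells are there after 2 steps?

3

step 1: 111011111111
step 2: 001110000000
count of 1: 3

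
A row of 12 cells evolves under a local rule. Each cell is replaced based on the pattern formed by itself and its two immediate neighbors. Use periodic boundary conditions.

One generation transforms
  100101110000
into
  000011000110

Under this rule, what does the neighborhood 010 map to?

At position 0 the neighborhood is 010; the next row has 0 there.

0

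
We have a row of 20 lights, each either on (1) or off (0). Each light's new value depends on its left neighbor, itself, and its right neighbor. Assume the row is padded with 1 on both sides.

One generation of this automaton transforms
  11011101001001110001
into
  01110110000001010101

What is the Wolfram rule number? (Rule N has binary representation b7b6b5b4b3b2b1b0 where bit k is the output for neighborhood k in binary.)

position 0: 111 → 0  (bit 7 = 0)
position 1: 110 → 1  (bit 6 = 1)
position 2: 101 → 1  (bit 5 = 1)
position 8: 100 → 0  (bit 4 = 0)
position 3: 011 → 1  (bit 3 = 1)
position 7: 010 → 0  (bit 2 = 0)
position 9: 001 → 0  (bit 1 = 0)
position 17: 000 → 1  (bit 0 = 1)
bits b7..b0 = 01101001 = 105

105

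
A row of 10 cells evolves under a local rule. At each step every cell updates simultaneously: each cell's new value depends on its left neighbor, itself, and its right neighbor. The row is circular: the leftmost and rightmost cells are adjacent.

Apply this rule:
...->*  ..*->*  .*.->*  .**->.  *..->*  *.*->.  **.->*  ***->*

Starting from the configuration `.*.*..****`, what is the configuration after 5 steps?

.*.***.***
.*..**..**
.***.***.*
..**..**.*
**.***.*.*

**.***.*.*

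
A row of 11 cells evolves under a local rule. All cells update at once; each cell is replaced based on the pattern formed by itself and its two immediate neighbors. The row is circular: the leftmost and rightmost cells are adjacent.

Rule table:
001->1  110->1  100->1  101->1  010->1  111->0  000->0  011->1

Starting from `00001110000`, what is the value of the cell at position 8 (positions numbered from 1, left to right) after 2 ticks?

00011011000
00111111100
position 8 holds 1

1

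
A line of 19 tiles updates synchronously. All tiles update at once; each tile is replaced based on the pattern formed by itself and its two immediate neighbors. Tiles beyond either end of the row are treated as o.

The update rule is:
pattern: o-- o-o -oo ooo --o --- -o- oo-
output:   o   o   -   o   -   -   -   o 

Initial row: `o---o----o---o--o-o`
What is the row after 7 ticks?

oooooooo---o----o--

tick 1: oo---o----o---o--o-
tick 2: ooo---o----o---o--o
tick 3: oooo---o----o---o--
tick 4: ooooo---o----o---o-
tick 5: oooooo---o----o---o
tick 6: ooooooo---o----o---
tick 7: oooooooo---o----o--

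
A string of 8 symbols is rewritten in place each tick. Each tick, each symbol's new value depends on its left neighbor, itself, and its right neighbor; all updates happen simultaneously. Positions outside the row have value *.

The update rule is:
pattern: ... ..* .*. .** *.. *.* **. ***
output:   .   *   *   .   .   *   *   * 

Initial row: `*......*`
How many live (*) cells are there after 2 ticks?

tick 1: *.....*.
tick 2: *....***
count of *: 4

4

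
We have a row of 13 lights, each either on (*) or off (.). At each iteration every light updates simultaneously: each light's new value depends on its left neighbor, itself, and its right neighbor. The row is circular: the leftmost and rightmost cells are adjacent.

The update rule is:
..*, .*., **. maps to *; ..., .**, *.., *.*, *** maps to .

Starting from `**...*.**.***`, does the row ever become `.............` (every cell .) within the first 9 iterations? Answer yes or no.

no

iteration 1: .*..**..*....
iteration 2: **.*.*.**....
iteration 3: .*.*.*..*...*
iteration 4: .*.*.*.**..**
iteration 5: .*.*.*..*.*.*
iteration 6: .*.*.*.**.*.*
iteration 7: .*.*.*..*.*.*  (repeats iteration 5; period 2)
iteration 9: .*.*.*..*.*.*
iteration 9 is .*.*.*..*.*.*, still not uniform .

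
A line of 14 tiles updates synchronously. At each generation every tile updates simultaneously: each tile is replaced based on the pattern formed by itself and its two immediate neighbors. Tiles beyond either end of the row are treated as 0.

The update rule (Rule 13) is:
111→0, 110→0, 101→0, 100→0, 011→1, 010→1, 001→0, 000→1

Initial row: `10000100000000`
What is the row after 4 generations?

10100101010000

10110101111111
10100101000000
10100101011111
10100101010000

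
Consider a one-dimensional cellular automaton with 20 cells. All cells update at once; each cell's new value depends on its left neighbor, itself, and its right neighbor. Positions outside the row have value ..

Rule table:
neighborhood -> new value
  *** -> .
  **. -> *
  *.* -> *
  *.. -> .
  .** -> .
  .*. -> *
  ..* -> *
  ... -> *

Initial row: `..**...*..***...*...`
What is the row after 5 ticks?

**.*.***.*..*.***.**
.****..***.***..**.*
*...*.*..**..*.*.***
*.*****.*.*.*****..*
**....******....*.**

**....******....*.**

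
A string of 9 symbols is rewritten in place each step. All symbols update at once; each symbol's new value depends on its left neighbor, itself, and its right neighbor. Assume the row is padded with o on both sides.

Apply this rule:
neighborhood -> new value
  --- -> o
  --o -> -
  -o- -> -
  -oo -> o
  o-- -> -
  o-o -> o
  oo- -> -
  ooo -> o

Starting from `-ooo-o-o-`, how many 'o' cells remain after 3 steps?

6

ooo-o-o-o
oo-o-o-oo
o-o-o-ooo
count of o: 6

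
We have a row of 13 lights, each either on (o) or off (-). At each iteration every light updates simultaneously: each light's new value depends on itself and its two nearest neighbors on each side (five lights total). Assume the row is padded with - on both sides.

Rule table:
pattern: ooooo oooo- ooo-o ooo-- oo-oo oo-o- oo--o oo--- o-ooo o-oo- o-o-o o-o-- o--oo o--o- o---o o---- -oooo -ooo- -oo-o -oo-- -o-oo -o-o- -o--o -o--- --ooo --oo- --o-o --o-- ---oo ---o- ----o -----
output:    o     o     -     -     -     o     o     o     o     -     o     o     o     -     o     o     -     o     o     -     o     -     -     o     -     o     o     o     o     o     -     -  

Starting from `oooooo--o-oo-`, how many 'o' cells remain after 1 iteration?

7

iteration 1: --ooo-o-oo--o
count of o: 7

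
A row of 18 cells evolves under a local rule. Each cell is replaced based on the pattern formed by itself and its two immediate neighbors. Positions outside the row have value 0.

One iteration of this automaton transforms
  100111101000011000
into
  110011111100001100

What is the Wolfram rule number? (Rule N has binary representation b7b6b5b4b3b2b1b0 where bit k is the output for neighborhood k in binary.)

244

position 4: 111 → 1  (bit 7 = 1)
position 6: 110 → 1  (bit 6 = 1)
position 7: 101 → 1  (bit 5 = 1)
position 1: 100 → 1  (bit 4 = 1)
position 3: 011 → 0  (bit 3 = 0)
position 0: 010 → 1  (bit 2 = 1)
position 2: 001 → 0  (bit 1 = 0)
position 10: 000 → 0  (bit 0 = 0)
bits b7..b0 = 11110100 = 244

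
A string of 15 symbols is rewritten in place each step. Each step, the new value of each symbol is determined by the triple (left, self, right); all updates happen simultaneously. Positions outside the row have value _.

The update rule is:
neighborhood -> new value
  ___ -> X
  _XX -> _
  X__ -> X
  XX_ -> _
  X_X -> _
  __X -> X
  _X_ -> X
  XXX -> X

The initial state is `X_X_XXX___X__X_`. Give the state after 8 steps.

X_X__X_XXXXXXXX
X_XXXX__XXXXXX_
X__XX_XX_XXXX_X
XXX_______XX__X
_X_XXXXXXX__XXX
XX__XXXXX_XX_X_
__XX_XXX_____XX
XX____X_XXXXX__

XX____X_XXXXX__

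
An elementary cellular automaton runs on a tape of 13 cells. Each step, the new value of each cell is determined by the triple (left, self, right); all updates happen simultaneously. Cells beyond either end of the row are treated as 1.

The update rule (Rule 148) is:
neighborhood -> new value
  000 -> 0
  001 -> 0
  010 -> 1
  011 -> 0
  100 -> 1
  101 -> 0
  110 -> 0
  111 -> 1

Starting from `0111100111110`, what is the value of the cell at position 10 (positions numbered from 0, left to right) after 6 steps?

0

0011010011100
1000011001010
0100000101010
0110000101010
0001000101010
1001100101010
position 10 holds 0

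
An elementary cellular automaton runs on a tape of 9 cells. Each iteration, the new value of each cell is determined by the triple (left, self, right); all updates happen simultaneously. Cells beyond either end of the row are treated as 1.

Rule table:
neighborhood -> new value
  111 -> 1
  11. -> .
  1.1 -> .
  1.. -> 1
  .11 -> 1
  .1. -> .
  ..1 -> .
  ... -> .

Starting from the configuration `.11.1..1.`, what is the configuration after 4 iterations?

.1..1....

.1...1...
..1...1..
1..1...1.
.1..1....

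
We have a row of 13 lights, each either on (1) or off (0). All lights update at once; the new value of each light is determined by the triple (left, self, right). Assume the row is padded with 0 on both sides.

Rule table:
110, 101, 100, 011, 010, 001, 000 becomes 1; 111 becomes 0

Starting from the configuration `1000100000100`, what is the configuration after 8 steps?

1000000000001

1111111111111
1000000000001
1111111111111  (repeats step 1; period 2)
step 8: 1000000000001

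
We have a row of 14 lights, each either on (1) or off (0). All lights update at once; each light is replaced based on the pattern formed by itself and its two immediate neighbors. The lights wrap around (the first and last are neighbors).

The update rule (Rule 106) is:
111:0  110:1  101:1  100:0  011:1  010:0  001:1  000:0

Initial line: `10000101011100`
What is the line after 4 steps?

00001010110101
00010101111010
00101011001100
01010111011100

01010111011100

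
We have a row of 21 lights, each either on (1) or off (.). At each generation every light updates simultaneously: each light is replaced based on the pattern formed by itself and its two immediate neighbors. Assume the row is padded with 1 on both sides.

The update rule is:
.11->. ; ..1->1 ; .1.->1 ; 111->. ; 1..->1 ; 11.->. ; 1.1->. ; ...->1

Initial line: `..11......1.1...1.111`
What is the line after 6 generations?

11..1111111.11111....
..11.............1111
11..1111111111111....
..11.............1111  (repeats generation 2; period 2)
generation 6: ..11.............1111

..11.............1111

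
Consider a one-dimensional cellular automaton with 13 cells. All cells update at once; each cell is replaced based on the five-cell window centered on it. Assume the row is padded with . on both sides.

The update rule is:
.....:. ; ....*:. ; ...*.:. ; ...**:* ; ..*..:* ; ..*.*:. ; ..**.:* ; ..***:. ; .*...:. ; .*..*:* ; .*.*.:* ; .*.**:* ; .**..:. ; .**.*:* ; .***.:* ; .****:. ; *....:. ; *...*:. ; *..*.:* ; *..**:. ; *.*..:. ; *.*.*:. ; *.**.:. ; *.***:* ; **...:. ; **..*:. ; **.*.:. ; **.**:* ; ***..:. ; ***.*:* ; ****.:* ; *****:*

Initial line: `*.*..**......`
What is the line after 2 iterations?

..*.*........

.*.*.*.......
..*.*........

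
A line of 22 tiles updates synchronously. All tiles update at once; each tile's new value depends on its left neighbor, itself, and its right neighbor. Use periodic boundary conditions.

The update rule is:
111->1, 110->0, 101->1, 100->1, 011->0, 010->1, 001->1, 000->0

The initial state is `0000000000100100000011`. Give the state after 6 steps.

1111011111111101101011

1000000001111110000100
1100000010111101001111
1010000111011011110111
0111001010100101101011
1010111111111110011100
1111011111111101101011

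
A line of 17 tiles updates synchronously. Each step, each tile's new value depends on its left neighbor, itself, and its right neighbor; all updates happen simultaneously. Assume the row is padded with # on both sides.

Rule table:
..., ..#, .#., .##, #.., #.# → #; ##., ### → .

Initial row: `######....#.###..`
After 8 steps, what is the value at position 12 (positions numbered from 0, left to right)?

......#######..##
#######......###.
.......#######..#
########......###
........#######..
#########......##
.........#######.
##########......#
position 12 holds .

.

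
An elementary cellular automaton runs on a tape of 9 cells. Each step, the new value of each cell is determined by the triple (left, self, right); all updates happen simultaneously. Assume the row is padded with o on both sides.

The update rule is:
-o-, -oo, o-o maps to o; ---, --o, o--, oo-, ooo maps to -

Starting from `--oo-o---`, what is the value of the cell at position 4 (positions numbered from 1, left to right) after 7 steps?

step 1: --o-oo---
step 2: --ooo----
step 3: --o------
step 4: --o------  (fixed point — unchanged through step 7)
position 4 holds -

-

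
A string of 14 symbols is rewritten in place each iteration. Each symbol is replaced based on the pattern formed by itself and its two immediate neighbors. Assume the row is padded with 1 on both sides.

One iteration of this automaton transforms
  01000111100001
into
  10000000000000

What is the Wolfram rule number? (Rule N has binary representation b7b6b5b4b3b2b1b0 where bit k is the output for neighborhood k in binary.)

32

position 6: 111 → 0  (bit 7 = 0)
position 8: 110 → 0  (bit 6 = 0)
position 0: 101 → 1  (bit 5 = 1)
position 2: 100 → 0  (bit 4 = 0)
position 5: 011 → 0  (bit 3 = 0)
position 1: 010 → 0  (bit 2 = 0)
position 4: 001 → 0  (bit 1 = 0)
position 3: 000 → 0  (bit 0 = 0)
bits b7..b0 = 00100000 = 32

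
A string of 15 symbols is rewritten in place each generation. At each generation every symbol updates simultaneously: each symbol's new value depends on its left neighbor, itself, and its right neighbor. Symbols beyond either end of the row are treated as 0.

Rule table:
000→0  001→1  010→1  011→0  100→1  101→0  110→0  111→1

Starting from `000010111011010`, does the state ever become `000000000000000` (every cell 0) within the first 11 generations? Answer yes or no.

no

000110010000011
001001111000100
011110110101110
101100000100101
100010001111101
110111010111001
000010010010111
000111111110010
001011111101111
011001111000110
100110110101001
generation 11 is 100110110101001, still not uniform 0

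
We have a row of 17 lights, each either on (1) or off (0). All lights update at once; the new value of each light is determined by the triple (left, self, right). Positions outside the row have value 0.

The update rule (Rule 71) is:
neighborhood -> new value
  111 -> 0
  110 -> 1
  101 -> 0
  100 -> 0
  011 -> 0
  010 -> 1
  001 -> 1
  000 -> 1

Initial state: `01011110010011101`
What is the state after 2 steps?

11000010110100101
01011110010101101

01011110010101101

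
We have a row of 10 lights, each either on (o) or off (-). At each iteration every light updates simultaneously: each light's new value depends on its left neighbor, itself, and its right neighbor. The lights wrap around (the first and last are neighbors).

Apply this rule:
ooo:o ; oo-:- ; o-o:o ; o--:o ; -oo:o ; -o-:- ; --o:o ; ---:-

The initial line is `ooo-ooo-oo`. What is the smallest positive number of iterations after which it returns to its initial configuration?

10

oo-ooo-ooo
o-ooo-oooo
-ooo-ooooo
ooo-ooooo-
oo-ooooo-o
o-ooooo-oo
-ooooo-ooo
ooooo-ooo-
oooo-ooo-o
ooo-ooo-oo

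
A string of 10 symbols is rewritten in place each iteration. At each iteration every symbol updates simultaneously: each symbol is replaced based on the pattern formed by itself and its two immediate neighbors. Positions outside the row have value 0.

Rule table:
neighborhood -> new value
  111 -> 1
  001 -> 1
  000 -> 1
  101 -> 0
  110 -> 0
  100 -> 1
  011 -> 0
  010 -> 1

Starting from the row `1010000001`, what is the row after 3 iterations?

1110111101

iteration 1: 1011111111
iteration 2: 1001111110
iteration 3: 1110111101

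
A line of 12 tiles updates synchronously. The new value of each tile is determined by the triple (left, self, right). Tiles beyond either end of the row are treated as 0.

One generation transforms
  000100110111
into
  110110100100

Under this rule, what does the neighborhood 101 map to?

0

At position 8 the neighborhood is 101; the next row has 0 there.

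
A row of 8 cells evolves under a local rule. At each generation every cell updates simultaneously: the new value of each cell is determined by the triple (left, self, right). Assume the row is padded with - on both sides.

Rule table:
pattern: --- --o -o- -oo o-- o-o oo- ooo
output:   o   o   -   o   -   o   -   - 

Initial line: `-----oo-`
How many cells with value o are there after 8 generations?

4

oooooo--
o------o
--ooooo-
ooo-----
o---oooo
--ooo---
ooo---oo
o---ooo-
count of o: 4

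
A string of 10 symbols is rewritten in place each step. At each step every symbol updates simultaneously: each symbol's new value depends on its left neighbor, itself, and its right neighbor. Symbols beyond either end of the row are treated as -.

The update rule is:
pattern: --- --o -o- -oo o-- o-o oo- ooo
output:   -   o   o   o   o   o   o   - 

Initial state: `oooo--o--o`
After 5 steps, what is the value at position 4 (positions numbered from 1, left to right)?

-

step 1: o--ooooooo
step 2: oooo-----o
step 3: o--oo---oo
step 4: oooooo-ooo
step 5: o----ooo-o
position 4 holds -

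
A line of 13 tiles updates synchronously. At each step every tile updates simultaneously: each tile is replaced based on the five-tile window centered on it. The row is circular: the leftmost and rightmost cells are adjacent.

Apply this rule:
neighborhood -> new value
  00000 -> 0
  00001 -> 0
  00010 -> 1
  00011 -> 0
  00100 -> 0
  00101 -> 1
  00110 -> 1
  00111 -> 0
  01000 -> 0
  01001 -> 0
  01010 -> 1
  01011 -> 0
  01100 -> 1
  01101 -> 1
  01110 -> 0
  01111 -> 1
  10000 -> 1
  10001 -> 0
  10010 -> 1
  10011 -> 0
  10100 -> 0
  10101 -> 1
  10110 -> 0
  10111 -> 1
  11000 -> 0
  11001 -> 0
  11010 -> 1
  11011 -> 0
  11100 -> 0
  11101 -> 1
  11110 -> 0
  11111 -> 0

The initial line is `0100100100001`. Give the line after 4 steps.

1001001001011
0010010011010
0100100011100
1001000000000

1001000000000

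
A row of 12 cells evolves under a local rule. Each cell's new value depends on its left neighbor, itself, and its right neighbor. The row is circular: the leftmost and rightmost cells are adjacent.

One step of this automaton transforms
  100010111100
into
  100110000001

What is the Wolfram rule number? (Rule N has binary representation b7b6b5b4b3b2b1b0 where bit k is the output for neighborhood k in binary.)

position 7: 111 → 0  (bit 7 = 0)
position 9: 110 → 0  (bit 6 = 0)
position 5: 101 → 0  (bit 5 = 0)
position 1: 100 → 0  (bit 4 = 0)
position 6: 011 → 0  (bit 3 = 0)
position 0: 010 → 1  (bit 2 = 1)
position 3: 001 → 1  (bit 1 = 1)
position 2: 000 → 0  (bit 0 = 0)
bits b7..b0 = 00000110 = 6

6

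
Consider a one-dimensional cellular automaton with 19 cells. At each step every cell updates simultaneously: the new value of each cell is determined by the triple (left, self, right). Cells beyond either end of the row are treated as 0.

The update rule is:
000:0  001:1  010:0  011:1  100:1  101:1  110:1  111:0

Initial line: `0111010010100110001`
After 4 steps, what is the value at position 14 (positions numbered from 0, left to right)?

1

1101101101011111010
1111111110110001101
1000000011111011110
0100000110001110011
position 14 holds 1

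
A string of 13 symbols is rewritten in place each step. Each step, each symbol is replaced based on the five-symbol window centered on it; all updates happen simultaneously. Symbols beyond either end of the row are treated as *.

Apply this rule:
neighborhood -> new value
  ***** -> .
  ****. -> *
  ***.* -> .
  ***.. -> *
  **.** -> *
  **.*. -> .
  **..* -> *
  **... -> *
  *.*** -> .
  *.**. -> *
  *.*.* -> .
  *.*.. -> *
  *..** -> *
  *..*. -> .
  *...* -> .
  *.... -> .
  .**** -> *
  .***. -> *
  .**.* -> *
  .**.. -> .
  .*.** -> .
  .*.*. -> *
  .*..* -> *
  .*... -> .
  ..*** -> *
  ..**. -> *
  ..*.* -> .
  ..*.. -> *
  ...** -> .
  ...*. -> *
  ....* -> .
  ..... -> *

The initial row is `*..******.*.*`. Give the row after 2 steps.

...***.*..*..

*****..*.....
...***.*..*..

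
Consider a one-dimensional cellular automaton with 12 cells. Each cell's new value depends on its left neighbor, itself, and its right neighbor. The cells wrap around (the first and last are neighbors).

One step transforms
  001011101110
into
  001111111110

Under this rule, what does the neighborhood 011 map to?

At position 4 the neighborhood is 011; the next row has 1 there.

1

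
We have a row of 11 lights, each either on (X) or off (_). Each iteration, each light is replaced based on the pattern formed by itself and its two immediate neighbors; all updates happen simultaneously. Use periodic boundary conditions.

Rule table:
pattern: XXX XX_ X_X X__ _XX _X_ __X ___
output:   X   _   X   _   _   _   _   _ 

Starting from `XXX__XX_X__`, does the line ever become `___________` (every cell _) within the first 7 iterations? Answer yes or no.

yes

_X_____X___
___________
all cells are _ at iteration 2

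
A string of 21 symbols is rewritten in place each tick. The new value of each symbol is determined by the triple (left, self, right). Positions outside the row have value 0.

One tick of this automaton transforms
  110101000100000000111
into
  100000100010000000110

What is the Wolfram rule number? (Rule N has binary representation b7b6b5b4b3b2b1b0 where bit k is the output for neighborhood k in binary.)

152

position 19: 111 → 1  (bit 7 = 1)
position 1: 110 → 0  (bit 6 = 0)
position 2: 101 → 0  (bit 5 = 0)
position 6: 100 → 1  (bit 4 = 1)
position 0: 011 → 1  (bit 3 = 1)
position 3: 010 → 0  (bit 2 = 0)
position 8: 001 → 0  (bit 1 = 0)
position 7: 000 → 0  (bit 0 = 0)
bits b7..b0 = 10011000 = 152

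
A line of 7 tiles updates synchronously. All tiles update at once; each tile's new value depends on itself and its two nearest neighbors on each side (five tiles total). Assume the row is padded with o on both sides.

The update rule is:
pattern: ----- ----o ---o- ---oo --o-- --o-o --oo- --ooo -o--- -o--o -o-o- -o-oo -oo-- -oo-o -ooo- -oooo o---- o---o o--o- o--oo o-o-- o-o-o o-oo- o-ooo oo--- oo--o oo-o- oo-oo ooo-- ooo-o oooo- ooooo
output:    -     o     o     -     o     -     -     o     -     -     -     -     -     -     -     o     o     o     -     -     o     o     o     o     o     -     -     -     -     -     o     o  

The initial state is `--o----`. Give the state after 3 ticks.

tick 1: --o-oo-
tick 2: ----o--
tick 3: ooooo--

ooooo--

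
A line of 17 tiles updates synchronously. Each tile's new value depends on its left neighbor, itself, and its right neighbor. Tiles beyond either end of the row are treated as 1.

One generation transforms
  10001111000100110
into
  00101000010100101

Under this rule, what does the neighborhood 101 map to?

1

At position 16 the neighborhood is 101; the next row has 1 there.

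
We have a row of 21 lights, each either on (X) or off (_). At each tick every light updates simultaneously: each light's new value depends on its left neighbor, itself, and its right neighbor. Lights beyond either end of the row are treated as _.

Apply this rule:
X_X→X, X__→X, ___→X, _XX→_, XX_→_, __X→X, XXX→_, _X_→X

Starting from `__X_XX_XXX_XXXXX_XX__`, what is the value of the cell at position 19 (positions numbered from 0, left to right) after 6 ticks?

XXXX__X___X_____X__XX
____XXXXXXXXXXXXXXX__
XXXX_______________XX
____XXXXXXXXXXXXXXX__  (repeats tick 2; period 2)
tick 6: ____XXXXXXXXXXXXXXX__
position 19 holds _

_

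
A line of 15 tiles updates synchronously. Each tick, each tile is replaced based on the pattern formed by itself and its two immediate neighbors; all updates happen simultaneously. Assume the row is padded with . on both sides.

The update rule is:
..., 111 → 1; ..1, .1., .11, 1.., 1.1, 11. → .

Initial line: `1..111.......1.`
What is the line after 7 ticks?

....1..11111...
111.....111..11
.1..111..1.....
.....1.....1111
1111...111..11.
.11..1..1......
..........11111

..........11111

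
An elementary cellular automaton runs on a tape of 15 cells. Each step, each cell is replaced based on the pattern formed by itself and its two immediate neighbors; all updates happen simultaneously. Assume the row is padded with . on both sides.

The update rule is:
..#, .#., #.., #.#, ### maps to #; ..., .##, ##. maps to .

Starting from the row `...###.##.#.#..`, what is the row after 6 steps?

.###..###.#.###

..#.#.#..#####.
.########.###.#
#.######.#.#.##
##.####.#####..
..#.##.#.###.#.
.###..###.#.###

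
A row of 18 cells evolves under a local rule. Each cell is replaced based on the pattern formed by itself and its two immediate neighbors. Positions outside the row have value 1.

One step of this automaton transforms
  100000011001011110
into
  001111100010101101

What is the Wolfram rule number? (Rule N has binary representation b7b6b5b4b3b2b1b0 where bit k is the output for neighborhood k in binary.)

163

position 14: 111 → 1  (bit 7 = 1)
position 0: 110 → 0  (bit 6 = 0)
position 12: 101 → 1  (bit 5 = 1)
position 1: 100 → 0  (bit 4 = 0)
position 7: 011 → 0  (bit 3 = 0)
position 11: 010 → 0  (bit 2 = 0)
position 6: 001 → 1  (bit 1 = 1)
position 2: 000 → 1  (bit 0 = 1)
bits b7..b0 = 10100011 = 163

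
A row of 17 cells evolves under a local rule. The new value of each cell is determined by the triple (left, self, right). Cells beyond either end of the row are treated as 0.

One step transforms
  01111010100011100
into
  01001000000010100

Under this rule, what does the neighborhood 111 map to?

At position 2 the neighborhood is 111; the next row has 0 there.

0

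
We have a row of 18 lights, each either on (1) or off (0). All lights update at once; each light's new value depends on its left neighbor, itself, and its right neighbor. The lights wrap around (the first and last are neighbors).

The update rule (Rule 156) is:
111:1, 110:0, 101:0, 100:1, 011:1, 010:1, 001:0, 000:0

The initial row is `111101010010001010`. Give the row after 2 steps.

step 1: 111001011011001010
step 2: 110101010010101010

110101010010101010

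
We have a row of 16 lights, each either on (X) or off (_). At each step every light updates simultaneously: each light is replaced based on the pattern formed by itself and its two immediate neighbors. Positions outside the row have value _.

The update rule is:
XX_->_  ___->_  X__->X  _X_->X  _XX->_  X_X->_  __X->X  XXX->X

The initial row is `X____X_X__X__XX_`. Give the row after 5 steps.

_XXXXXX_X_XX__X_

XX__XX_XXXXXX__X
__XX____XXXX_XXX
_X__X__X_XX___X_
XXXXXXXX___X_XXX
_XXXXXX_X_XX__X_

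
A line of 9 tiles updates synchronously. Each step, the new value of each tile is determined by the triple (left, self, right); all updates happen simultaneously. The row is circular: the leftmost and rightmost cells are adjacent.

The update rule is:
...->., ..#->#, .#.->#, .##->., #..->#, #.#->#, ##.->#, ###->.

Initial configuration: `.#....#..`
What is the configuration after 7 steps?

..###.###

###..###.
..###..##
##..###.#
.###..##.
#..###.##
###..##..
..###.###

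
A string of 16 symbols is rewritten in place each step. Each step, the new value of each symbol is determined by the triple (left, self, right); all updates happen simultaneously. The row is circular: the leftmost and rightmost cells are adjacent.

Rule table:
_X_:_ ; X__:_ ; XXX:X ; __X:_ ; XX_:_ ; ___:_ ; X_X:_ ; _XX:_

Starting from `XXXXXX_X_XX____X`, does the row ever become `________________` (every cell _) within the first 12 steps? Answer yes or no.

yes

XXXXX___________
_XXX____________
__X_____________
________________
all cells are _ at step 4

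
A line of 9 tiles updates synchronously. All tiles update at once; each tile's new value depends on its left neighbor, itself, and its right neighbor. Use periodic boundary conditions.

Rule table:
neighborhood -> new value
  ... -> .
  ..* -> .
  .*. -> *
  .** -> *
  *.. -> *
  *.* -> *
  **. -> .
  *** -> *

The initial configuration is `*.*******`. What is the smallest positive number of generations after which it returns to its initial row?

.********
********.
*******.*
******.**
*****.***
****.****
***.*****
**.******
*.*******

9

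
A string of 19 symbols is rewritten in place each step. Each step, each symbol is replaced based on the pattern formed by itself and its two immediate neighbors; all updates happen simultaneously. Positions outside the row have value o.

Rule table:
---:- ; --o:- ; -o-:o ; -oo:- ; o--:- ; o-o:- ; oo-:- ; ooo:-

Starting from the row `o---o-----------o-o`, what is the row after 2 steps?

----o-----------o--
----o-----------o--

----o-----------o--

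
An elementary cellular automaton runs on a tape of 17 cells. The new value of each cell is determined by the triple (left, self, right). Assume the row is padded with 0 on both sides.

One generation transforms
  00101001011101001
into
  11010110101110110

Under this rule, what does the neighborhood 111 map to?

1

At position 10 the neighborhood is 111; the next row has 1 there.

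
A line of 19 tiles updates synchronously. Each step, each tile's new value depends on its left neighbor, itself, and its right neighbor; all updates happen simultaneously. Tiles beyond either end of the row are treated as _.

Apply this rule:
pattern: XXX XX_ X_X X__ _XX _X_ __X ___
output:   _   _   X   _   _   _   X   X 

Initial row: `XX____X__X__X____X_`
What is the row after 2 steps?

step 1: ___XXX__X__X__XXX__
step 2: XXX____X__X__X____X

XXX____X__X__X____X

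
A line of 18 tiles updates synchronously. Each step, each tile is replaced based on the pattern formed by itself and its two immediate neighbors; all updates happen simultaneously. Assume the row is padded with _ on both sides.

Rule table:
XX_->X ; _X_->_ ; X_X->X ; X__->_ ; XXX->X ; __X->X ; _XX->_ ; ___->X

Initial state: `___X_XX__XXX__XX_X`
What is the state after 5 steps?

X_X_XXX_X_X_X_X_X_

step 1: XXX_X_X_X_XX_X_XX_
step 2: _XXX_X_X_X_XX_X_X_
step 3: X_XXX_X_X_X_XX_X__
step 4: _X_XXX_X_X_X_XX__X
step 5: X_X_XXX_X_X_X_X_X_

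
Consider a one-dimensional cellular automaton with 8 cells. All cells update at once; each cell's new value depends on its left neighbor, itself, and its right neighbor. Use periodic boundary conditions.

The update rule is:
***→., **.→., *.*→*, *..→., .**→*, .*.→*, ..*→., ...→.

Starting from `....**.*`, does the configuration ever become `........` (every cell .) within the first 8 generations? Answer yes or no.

no

generation 1: ....*.**
generation 2: ....***.
generation 3: ....*...
generation 4: ....*...  (fixed point — unchanged through generation 8)
generation 8 is ....*..., still not uniform .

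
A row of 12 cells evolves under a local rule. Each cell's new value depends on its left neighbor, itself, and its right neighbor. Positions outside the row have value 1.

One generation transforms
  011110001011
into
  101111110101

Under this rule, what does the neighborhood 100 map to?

1

At position 5 the neighborhood is 100; the next row has 1 there.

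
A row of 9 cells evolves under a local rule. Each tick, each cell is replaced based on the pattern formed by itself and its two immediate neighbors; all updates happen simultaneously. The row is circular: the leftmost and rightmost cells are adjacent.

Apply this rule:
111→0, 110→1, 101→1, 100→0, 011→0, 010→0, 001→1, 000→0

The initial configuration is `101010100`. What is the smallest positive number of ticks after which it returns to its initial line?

9

010101001
101010010
010100101
101001010
010010101
100101010
001010101
010101010
101010100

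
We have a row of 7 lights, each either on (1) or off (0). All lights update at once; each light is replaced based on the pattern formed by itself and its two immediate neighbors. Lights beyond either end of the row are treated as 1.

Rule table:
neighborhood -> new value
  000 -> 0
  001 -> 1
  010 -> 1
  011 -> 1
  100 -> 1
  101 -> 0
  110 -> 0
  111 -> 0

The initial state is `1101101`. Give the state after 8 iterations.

0001001
1011111
0010000
1111001
0000111
1001100
0111011
0100010

0100010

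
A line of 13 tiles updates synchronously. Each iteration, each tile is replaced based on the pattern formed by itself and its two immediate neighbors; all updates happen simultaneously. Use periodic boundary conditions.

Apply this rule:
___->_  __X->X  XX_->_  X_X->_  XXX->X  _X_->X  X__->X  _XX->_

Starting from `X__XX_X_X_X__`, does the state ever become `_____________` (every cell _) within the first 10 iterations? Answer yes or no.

no

XXX___X_X_XXX
XX_X_XX_X__XX
X__X____XXX_X
_XXXX__X_X___
X_XX_XXX_XX__
X_____X____XX
_X___XXX__X_X
_XX_X_X_XXX_X
____X_X__X__X
X__XX_XXXXXXX
iteration 10 is X__XX_XXXXXXX, still not uniform _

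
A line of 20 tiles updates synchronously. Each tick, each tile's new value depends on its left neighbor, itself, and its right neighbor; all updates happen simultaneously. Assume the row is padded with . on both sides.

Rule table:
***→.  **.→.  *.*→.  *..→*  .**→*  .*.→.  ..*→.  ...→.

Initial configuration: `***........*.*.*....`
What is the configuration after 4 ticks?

...*..*............*

tick 1: *..*............*...
tick 2: .*..*............*..
tick 3: ..*..*............*.
tick 4: ...*..*............*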